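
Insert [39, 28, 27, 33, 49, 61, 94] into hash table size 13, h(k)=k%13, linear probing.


Insert 39: h=0 -> slot 0
Insert 28: h=2 -> slot 2
Insert 27: h=1 -> slot 1
Insert 33: h=7 -> slot 7
Insert 49: h=10 -> slot 10
Insert 61: h=9 -> slot 9
Insert 94: h=3 -> slot 3

Table: [39, 27, 28, 94, None, None, None, 33, None, 61, 49, None, None]


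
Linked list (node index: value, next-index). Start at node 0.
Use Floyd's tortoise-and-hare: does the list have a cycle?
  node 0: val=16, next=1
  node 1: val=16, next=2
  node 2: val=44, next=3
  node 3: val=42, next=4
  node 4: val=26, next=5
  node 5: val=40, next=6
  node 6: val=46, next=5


Floyd's tortoise (slow, +1) and hare (fast, +2):
  init: slow=0, fast=0
  step 1: slow=1, fast=2
  step 2: slow=2, fast=4
  step 3: slow=3, fast=6
  step 4: slow=4, fast=6
  step 5: slow=5, fast=6
  step 6: slow=6, fast=6
  slow == fast at node 6: cycle detected

Cycle: yes


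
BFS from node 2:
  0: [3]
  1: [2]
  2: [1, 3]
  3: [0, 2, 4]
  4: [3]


Visit 2, enqueue [1, 3]
Visit 1, enqueue []
Visit 3, enqueue [0, 4]
Visit 0, enqueue []
Visit 4, enqueue []

BFS order: [2, 1, 3, 0, 4]


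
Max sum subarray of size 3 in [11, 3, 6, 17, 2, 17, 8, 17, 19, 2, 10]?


[0:3]: 20
[1:4]: 26
[2:5]: 25
[3:6]: 36
[4:7]: 27
[5:8]: 42
[6:9]: 44
[7:10]: 38
[8:11]: 31

Max: 44 at [6:9]


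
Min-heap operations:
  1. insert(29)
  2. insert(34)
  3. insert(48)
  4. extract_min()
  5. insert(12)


insert(29) -> [29]
insert(34) -> [29, 34]
insert(48) -> [29, 34, 48]
extract_min()->29, [34, 48]
insert(12) -> [12, 48, 34]

Final heap: [12, 48, 34]


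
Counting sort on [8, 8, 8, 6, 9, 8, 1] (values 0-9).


Input: [8, 8, 8, 6, 9, 8, 1]
Counts: [0, 1, 0, 0, 0, 0, 1, 0, 4, 1]

Sorted: [1, 6, 8, 8, 8, 8, 9]


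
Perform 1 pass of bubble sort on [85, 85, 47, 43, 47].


Initial: [85, 85, 47, 43, 47]
Pass 1: [85, 47, 43, 47, 85] (3 swaps)

After 1 pass: [85, 47, 43, 47, 85]


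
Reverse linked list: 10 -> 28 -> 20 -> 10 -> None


Step 1: curr=10, set curr.next=prev(None) | reversed so far: 10
Step 2: curr=28, set curr.next=prev(10) | reversed so far: 28 -> 10
Step 3: curr=20, set curr.next=prev(28) | reversed so far: 20 -> 28 -> 10
Step 4: curr=10, set curr.next=prev(20) | reversed so far: 10 -> 20 -> 28 -> 10

10 -> 20 -> 28 -> 10 -> None


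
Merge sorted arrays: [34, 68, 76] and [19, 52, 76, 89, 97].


Take 19 from B
Take 34 from A
Take 52 from B
Take 68 from A
Take 76 from A

Merged: [19, 34, 52, 68, 76, 76, 89, 97]


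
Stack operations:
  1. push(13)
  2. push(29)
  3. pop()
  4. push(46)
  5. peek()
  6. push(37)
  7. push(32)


push(13) -> [13]
push(29) -> [13, 29]
pop()->29, [13]
push(46) -> [13, 46]
peek()->46
push(37) -> [13, 46, 37]
push(32) -> [13, 46, 37, 32]

Final stack: [13, 46, 37, 32]


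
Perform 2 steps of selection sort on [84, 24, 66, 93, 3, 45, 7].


Initial: [84, 24, 66, 93, 3, 45, 7]
Step 1: min=3 at 4
  Swap: [3, 24, 66, 93, 84, 45, 7]
Step 2: min=7 at 6
  Swap: [3, 7, 66, 93, 84, 45, 24]

After 2 steps: [3, 7, 66, 93, 84, 45, 24]


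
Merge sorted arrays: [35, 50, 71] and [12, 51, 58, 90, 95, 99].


Take 12 from B
Take 35 from A
Take 50 from A
Take 51 from B
Take 58 from B
Take 71 from A

Merged: [12, 35, 50, 51, 58, 71, 90, 95, 99]


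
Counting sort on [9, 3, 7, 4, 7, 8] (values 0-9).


Input: [9, 3, 7, 4, 7, 8]
Counts: [0, 0, 0, 1, 1, 0, 0, 2, 1, 1]

Sorted: [3, 4, 7, 7, 8, 9]


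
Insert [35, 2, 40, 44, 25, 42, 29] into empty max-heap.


Insert 35: [35]
Insert 2: [35, 2]
Insert 40: [40, 2, 35]
Insert 44: [44, 40, 35, 2]
Insert 25: [44, 40, 35, 2, 25]
Insert 42: [44, 40, 42, 2, 25, 35]
Insert 29: [44, 40, 42, 2, 25, 35, 29]

Final heap: [44, 40, 42, 2, 25, 35, 29]


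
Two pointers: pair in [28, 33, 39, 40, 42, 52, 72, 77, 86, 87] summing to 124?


lo=0(28)+hi=9(87)=115
lo=1(33)+hi=9(87)=120
lo=2(39)+hi=9(87)=126
lo=2(39)+hi=8(86)=125
lo=2(39)+hi=7(77)=116
lo=3(40)+hi=7(77)=117
lo=4(42)+hi=7(77)=119
lo=5(52)+hi=7(77)=129
lo=5(52)+hi=6(72)=124

Yes: 52+72=124


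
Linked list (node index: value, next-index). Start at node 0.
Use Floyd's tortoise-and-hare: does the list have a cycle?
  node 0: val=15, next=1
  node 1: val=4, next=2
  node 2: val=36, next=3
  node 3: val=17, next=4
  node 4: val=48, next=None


Floyd's tortoise (slow, +1) and hare (fast, +2):
  init: slow=0, fast=0
  step 1: slow=1, fast=2
  step 2: slow=2, fast=4
  step 3: fast -> None, no cycle

Cycle: no


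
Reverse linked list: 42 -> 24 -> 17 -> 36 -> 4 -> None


Step 1: curr=42, set curr.next=prev(None) | reversed so far: 42
Step 2: curr=24, set curr.next=prev(42) | reversed so far: 24 -> 42
Step 3: curr=17, set curr.next=prev(24) | reversed so far: 17 -> 24 -> 42
Step 4: curr=36, set curr.next=prev(17) | reversed so far: 36 -> 17 -> 24 -> 42
Step 5: curr=4, set curr.next=prev(36) | reversed so far: 4 -> 36 -> 17 -> 24 -> 42

4 -> 36 -> 17 -> 24 -> 42 -> None


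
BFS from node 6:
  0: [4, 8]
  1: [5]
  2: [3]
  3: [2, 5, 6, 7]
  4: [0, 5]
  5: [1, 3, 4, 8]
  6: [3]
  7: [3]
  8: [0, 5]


Visit 6, enqueue [3]
Visit 3, enqueue [2, 5, 7]
Visit 2, enqueue []
Visit 5, enqueue [1, 4, 8]
Visit 7, enqueue []
Visit 1, enqueue []
Visit 4, enqueue [0]
Visit 8, enqueue []
Visit 0, enqueue []

BFS order: [6, 3, 2, 5, 7, 1, 4, 8, 0]


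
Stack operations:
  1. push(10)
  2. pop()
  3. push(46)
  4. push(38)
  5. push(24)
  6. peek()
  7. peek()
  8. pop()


push(10) -> [10]
pop()->10, []
push(46) -> [46]
push(38) -> [46, 38]
push(24) -> [46, 38, 24]
peek()->24
peek()->24
pop()->24, [46, 38]

Final stack: [46, 38]


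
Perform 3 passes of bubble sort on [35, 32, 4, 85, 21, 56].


Initial: [35, 32, 4, 85, 21, 56]
Pass 1: [32, 4, 35, 21, 56, 85] (4 swaps)
Pass 2: [4, 32, 21, 35, 56, 85] (2 swaps)
Pass 3: [4, 21, 32, 35, 56, 85] (1 swaps)

After 3 passes: [4, 21, 32, 35, 56, 85]


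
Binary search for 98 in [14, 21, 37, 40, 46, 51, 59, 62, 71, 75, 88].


Step 1: lo=0, hi=10, mid=5, val=51
Step 2: lo=6, hi=10, mid=8, val=71
Step 3: lo=9, hi=10, mid=9, val=75
Step 4: lo=10, hi=10, mid=10, val=88

Not found


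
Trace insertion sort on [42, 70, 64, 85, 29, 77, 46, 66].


Initial: [42, 70, 64, 85, 29, 77, 46, 66]
Insert 70: [42, 70, 64, 85, 29, 77, 46, 66]
Insert 64: [42, 64, 70, 85, 29, 77, 46, 66]
Insert 85: [42, 64, 70, 85, 29, 77, 46, 66]
Insert 29: [29, 42, 64, 70, 85, 77, 46, 66]
Insert 77: [29, 42, 64, 70, 77, 85, 46, 66]
Insert 46: [29, 42, 46, 64, 70, 77, 85, 66]
Insert 66: [29, 42, 46, 64, 66, 70, 77, 85]

Sorted: [29, 42, 46, 64, 66, 70, 77, 85]


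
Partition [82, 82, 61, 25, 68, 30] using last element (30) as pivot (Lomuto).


Pivot: 30
  25 <= 30: swap -> [25, 82, 61, 82, 68, 30]
Place pivot at 1: [25, 30, 61, 82, 68, 82]

Partitioned: [25, 30, 61, 82, 68, 82]


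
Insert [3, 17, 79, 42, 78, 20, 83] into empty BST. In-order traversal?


Insert 3: root
Insert 17: R from 3
Insert 79: R from 3 -> R from 17
Insert 42: R from 3 -> R from 17 -> L from 79
Insert 78: R from 3 -> R from 17 -> L from 79 -> R from 42
Insert 20: R from 3 -> R from 17 -> L from 79 -> L from 42
Insert 83: R from 3 -> R from 17 -> R from 79

In-order: [3, 17, 20, 42, 78, 79, 83]


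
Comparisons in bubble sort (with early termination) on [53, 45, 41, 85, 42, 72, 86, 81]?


Algorithm: bubble sort (with early termination)
Input: [53, 45, 41, 85, 42, 72, 86, 81]
Sorted: [41, 42, 45, 53, 72, 81, 85, 86]

22


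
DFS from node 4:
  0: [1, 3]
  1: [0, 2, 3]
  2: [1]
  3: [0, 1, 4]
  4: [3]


Visit 4, push [3]
Visit 3, push [1, 0]
Visit 0, push [1]
Visit 1, push [2]
Visit 2, push []

DFS order: [4, 3, 0, 1, 2]


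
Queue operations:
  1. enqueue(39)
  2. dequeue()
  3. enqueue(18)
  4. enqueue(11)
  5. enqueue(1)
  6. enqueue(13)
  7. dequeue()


enqueue(39) -> [39]
dequeue()->39, []
enqueue(18) -> [18]
enqueue(11) -> [18, 11]
enqueue(1) -> [18, 11, 1]
enqueue(13) -> [18, 11, 1, 13]
dequeue()->18, [11, 1, 13]

Final queue: [11, 1, 13]


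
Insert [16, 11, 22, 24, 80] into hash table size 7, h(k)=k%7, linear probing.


Insert 16: h=2 -> slot 2
Insert 11: h=4 -> slot 4
Insert 22: h=1 -> slot 1
Insert 24: h=3 -> slot 3
Insert 80: h=3, 2 probes -> slot 5

Table: [None, 22, 16, 24, 11, 80, None]


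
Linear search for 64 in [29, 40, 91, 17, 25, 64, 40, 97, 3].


i=0: 29!=64
i=1: 40!=64
i=2: 91!=64
i=3: 17!=64
i=4: 25!=64
i=5: 64==64 found!

Found at 5, 6 comps


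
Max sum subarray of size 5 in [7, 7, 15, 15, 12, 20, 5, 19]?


[0:5]: 56
[1:6]: 69
[2:7]: 67
[3:8]: 71

Max: 71 at [3:8]


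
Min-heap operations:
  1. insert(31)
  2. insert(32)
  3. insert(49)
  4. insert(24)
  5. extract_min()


insert(31) -> [31]
insert(32) -> [31, 32]
insert(49) -> [31, 32, 49]
insert(24) -> [24, 31, 49, 32]
extract_min()->24, [31, 32, 49]

Final heap: [31, 32, 49]


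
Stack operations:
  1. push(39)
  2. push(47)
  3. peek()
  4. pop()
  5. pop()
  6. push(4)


push(39) -> [39]
push(47) -> [39, 47]
peek()->47
pop()->47, [39]
pop()->39, []
push(4) -> [4]

Final stack: [4]


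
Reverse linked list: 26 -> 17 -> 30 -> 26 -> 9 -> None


Step 1: curr=26, set curr.next=prev(None) | reversed so far: 26
Step 2: curr=17, set curr.next=prev(26) | reversed so far: 17 -> 26
Step 3: curr=30, set curr.next=prev(17) | reversed so far: 30 -> 17 -> 26
Step 4: curr=26, set curr.next=prev(30) | reversed so far: 26 -> 30 -> 17 -> 26
Step 5: curr=9, set curr.next=prev(26) | reversed so far: 9 -> 26 -> 30 -> 17 -> 26

9 -> 26 -> 30 -> 17 -> 26 -> None


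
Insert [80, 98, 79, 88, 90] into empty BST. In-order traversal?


Insert 80: root
Insert 98: R from 80
Insert 79: L from 80
Insert 88: R from 80 -> L from 98
Insert 90: R from 80 -> L from 98 -> R from 88

In-order: [79, 80, 88, 90, 98]


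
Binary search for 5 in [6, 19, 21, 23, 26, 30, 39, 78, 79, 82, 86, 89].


Step 1: lo=0, hi=11, mid=5, val=30
Step 2: lo=0, hi=4, mid=2, val=21
Step 3: lo=0, hi=1, mid=0, val=6

Not found


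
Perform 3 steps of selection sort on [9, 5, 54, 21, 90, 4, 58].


Initial: [9, 5, 54, 21, 90, 4, 58]
Step 1: min=4 at 5
  Swap: [4, 5, 54, 21, 90, 9, 58]
Step 2: min=5 at 1
  Swap: [4, 5, 54, 21, 90, 9, 58]
Step 3: min=9 at 5
  Swap: [4, 5, 9, 21, 90, 54, 58]

After 3 steps: [4, 5, 9, 21, 90, 54, 58]


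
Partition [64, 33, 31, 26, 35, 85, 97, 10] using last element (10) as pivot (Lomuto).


Pivot: 10
Place pivot at 0: [10, 33, 31, 26, 35, 85, 97, 64]

Partitioned: [10, 33, 31, 26, 35, 85, 97, 64]


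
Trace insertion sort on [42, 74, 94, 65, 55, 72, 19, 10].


Initial: [42, 74, 94, 65, 55, 72, 19, 10]
Insert 74: [42, 74, 94, 65, 55, 72, 19, 10]
Insert 94: [42, 74, 94, 65, 55, 72, 19, 10]
Insert 65: [42, 65, 74, 94, 55, 72, 19, 10]
Insert 55: [42, 55, 65, 74, 94, 72, 19, 10]
Insert 72: [42, 55, 65, 72, 74, 94, 19, 10]
Insert 19: [19, 42, 55, 65, 72, 74, 94, 10]
Insert 10: [10, 19, 42, 55, 65, 72, 74, 94]

Sorted: [10, 19, 42, 55, 65, 72, 74, 94]


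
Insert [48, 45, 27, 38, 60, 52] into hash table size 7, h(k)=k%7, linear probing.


Insert 48: h=6 -> slot 6
Insert 45: h=3 -> slot 3
Insert 27: h=6, 1 probes -> slot 0
Insert 38: h=3, 1 probes -> slot 4
Insert 60: h=4, 1 probes -> slot 5
Insert 52: h=3, 5 probes -> slot 1

Table: [27, 52, None, 45, 38, 60, 48]


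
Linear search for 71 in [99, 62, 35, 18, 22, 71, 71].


i=0: 99!=71
i=1: 62!=71
i=2: 35!=71
i=3: 18!=71
i=4: 22!=71
i=5: 71==71 found!

Found at 5, 6 comps


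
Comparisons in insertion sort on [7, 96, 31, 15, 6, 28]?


Algorithm: insertion sort
Input: [7, 96, 31, 15, 6, 28]
Sorted: [6, 7, 15, 28, 31, 96]

13


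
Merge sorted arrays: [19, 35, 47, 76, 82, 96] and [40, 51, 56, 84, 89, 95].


Take 19 from A
Take 35 from A
Take 40 from B
Take 47 from A
Take 51 from B
Take 56 from B
Take 76 from A
Take 82 from A
Take 84 from B
Take 89 from B
Take 95 from B

Merged: [19, 35, 40, 47, 51, 56, 76, 82, 84, 89, 95, 96]


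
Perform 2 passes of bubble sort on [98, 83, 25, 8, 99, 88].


Initial: [98, 83, 25, 8, 99, 88]
Pass 1: [83, 25, 8, 98, 88, 99] (4 swaps)
Pass 2: [25, 8, 83, 88, 98, 99] (3 swaps)

After 2 passes: [25, 8, 83, 88, 98, 99]


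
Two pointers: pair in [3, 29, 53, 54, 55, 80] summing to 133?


lo=0(3)+hi=5(80)=83
lo=1(29)+hi=5(80)=109
lo=2(53)+hi=5(80)=133

Yes: 53+80=133


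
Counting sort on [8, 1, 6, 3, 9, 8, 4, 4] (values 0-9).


Input: [8, 1, 6, 3, 9, 8, 4, 4]
Counts: [0, 1, 0, 1, 2, 0, 1, 0, 2, 1]

Sorted: [1, 3, 4, 4, 6, 8, 8, 9]


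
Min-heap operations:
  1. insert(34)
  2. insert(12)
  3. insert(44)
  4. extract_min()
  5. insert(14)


insert(34) -> [34]
insert(12) -> [12, 34]
insert(44) -> [12, 34, 44]
extract_min()->12, [34, 44]
insert(14) -> [14, 44, 34]

Final heap: [14, 44, 34]


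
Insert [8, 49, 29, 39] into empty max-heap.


Insert 8: [8]
Insert 49: [49, 8]
Insert 29: [49, 8, 29]
Insert 39: [49, 39, 29, 8]

Final heap: [49, 39, 29, 8]


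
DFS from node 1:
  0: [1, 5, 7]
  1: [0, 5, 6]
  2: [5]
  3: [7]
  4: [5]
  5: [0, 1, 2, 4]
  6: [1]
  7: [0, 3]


Visit 1, push [6, 5, 0]
Visit 0, push [7, 5]
Visit 5, push [4, 2]
Visit 2, push []
Visit 4, push []
Visit 7, push [3]
Visit 3, push []
Visit 6, push []

DFS order: [1, 0, 5, 2, 4, 7, 3, 6]


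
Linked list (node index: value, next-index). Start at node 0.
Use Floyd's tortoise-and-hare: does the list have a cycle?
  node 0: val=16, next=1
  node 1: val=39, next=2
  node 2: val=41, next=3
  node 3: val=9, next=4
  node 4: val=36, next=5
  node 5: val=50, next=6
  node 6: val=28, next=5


Floyd's tortoise (slow, +1) and hare (fast, +2):
  init: slow=0, fast=0
  step 1: slow=1, fast=2
  step 2: slow=2, fast=4
  step 3: slow=3, fast=6
  step 4: slow=4, fast=6
  step 5: slow=5, fast=6
  step 6: slow=6, fast=6
  slow == fast at node 6: cycle detected

Cycle: yes


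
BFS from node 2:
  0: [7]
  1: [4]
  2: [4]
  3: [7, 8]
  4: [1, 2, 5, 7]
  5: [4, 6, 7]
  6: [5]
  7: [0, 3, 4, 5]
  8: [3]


Visit 2, enqueue [4]
Visit 4, enqueue [1, 5, 7]
Visit 1, enqueue []
Visit 5, enqueue [6]
Visit 7, enqueue [0, 3]
Visit 6, enqueue []
Visit 0, enqueue []
Visit 3, enqueue [8]
Visit 8, enqueue []

BFS order: [2, 4, 1, 5, 7, 6, 0, 3, 8]


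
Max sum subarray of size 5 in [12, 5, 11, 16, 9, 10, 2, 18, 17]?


[0:5]: 53
[1:6]: 51
[2:7]: 48
[3:8]: 55
[4:9]: 56

Max: 56 at [4:9]


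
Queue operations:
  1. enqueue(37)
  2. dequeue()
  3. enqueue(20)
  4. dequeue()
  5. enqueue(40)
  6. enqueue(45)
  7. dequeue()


enqueue(37) -> [37]
dequeue()->37, []
enqueue(20) -> [20]
dequeue()->20, []
enqueue(40) -> [40]
enqueue(45) -> [40, 45]
dequeue()->40, [45]

Final queue: [45]


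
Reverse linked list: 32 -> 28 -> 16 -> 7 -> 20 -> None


Step 1: curr=32, set curr.next=prev(None) | reversed so far: 32
Step 2: curr=28, set curr.next=prev(32) | reversed so far: 28 -> 32
Step 3: curr=16, set curr.next=prev(28) | reversed so far: 16 -> 28 -> 32
Step 4: curr=7, set curr.next=prev(16) | reversed so far: 7 -> 16 -> 28 -> 32
Step 5: curr=20, set curr.next=prev(7) | reversed so far: 20 -> 7 -> 16 -> 28 -> 32

20 -> 7 -> 16 -> 28 -> 32 -> None


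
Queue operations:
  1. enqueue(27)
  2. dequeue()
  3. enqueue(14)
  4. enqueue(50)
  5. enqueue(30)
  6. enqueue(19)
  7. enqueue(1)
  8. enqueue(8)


enqueue(27) -> [27]
dequeue()->27, []
enqueue(14) -> [14]
enqueue(50) -> [14, 50]
enqueue(30) -> [14, 50, 30]
enqueue(19) -> [14, 50, 30, 19]
enqueue(1) -> [14, 50, 30, 19, 1]
enqueue(8) -> [14, 50, 30, 19, 1, 8]

Final queue: [14, 50, 30, 19, 1, 8]


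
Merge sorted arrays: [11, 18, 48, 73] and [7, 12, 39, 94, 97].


Take 7 from B
Take 11 from A
Take 12 from B
Take 18 from A
Take 39 from B
Take 48 from A
Take 73 from A

Merged: [7, 11, 12, 18, 39, 48, 73, 94, 97]


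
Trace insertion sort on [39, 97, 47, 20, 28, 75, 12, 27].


Initial: [39, 97, 47, 20, 28, 75, 12, 27]
Insert 97: [39, 97, 47, 20, 28, 75, 12, 27]
Insert 47: [39, 47, 97, 20, 28, 75, 12, 27]
Insert 20: [20, 39, 47, 97, 28, 75, 12, 27]
Insert 28: [20, 28, 39, 47, 97, 75, 12, 27]
Insert 75: [20, 28, 39, 47, 75, 97, 12, 27]
Insert 12: [12, 20, 28, 39, 47, 75, 97, 27]
Insert 27: [12, 20, 27, 28, 39, 47, 75, 97]

Sorted: [12, 20, 27, 28, 39, 47, 75, 97]


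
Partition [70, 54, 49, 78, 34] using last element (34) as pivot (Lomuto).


Pivot: 34
Place pivot at 0: [34, 54, 49, 78, 70]

Partitioned: [34, 54, 49, 78, 70]


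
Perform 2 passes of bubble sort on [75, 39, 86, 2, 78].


Initial: [75, 39, 86, 2, 78]
Pass 1: [39, 75, 2, 78, 86] (3 swaps)
Pass 2: [39, 2, 75, 78, 86] (1 swaps)

After 2 passes: [39, 2, 75, 78, 86]


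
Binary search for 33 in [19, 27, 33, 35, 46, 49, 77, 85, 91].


Step 1: lo=0, hi=8, mid=4, val=46
Step 2: lo=0, hi=3, mid=1, val=27
Step 3: lo=2, hi=3, mid=2, val=33

Found at index 2


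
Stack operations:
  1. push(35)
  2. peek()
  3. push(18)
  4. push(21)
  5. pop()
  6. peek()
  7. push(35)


push(35) -> [35]
peek()->35
push(18) -> [35, 18]
push(21) -> [35, 18, 21]
pop()->21, [35, 18]
peek()->18
push(35) -> [35, 18, 35]

Final stack: [35, 18, 35]


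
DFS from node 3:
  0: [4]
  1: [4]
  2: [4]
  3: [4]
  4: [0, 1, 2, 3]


Visit 3, push [4]
Visit 4, push [2, 1, 0]
Visit 0, push []
Visit 1, push []
Visit 2, push []

DFS order: [3, 4, 0, 1, 2]


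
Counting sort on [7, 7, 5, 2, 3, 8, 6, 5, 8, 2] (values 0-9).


Input: [7, 7, 5, 2, 3, 8, 6, 5, 8, 2]
Counts: [0, 0, 2, 1, 0, 2, 1, 2, 2, 0]

Sorted: [2, 2, 3, 5, 5, 6, 7, 7, 8, 8]


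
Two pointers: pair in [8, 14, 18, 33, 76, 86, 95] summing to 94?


lo=0(8)+hi=6(95)=103
lo=0(8)+hi=5(86)=94

Yes: 8+86=94


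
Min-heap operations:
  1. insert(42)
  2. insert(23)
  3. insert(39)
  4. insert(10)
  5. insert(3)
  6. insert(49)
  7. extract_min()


insert(42) -> [42]
insert(23) -> [23, 42]
insert(39) -> [23, 42, 39]
insert(10) -> [10, 23, 39, 42]
insert(3) -> [3, 10, 39, 42, 23]
insert(49) -> [3, 10, 39, 42, 23, 49]
extract_min()->3, [10, 23, 39, 42, 49]

Final heap: [10, 23, 39, 42, 49]


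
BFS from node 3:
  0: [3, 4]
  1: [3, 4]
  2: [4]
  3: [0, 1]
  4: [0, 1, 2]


Visit 3, enqueue [0, 1]
Visit 0, enqueue [4]
Visit 1, enqueue []
Visit 4, enqueue [2]
Visit 2, enqueue []

BFS order: [3, 0, 1, 4, 2]


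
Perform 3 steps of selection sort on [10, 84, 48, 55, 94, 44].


Initial: [10, 84, 48, 55, 94, 44]
Step 1: min=10 at 0
  Swap: [10, 84, 48, 55, 94, 44]
Step 2: min=44 at 5
  Swap: [10, 44, 48, 55, 94, 84]
Step 3: min=48 at 2
  Swap: [10, 44, 48, 55, 94, 84]

After 3 steps: [10, 44, 48, 55, 94, 84]


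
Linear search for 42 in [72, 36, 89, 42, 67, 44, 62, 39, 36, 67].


i=0: 72!=42
i=1: 36!=42
i=2: 89!=42
i=3: 42==42 found!

Found at 3, 4 comps


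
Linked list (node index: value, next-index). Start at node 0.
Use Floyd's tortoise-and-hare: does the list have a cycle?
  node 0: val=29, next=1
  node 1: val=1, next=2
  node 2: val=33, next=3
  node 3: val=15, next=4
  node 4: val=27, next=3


Floyd's tortoise (slow, +1) and hare (fast, +2):
  init: slow=0, fast=0
  step 1: slow=1, fast=2
  step 2: slow=2, fast=4
  step 3: slow=3, fast=4
  step 4: slow=4, fast=4
  slow == fast at node 4: cycle detected

Cycle: yes


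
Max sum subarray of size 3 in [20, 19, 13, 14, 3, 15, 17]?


[0:3]: 52
[1:4]: 46
[2:5]: 30
[3:6]: 32
[4:7]: 35

Max: 52 at [0:3]


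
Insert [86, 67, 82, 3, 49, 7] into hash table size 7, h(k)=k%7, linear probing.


Insert 86: h=2 -> slot 2
Insert 67: h=4 -> slot 4
Insert 82: h=5 -> slot 5
Insert 3: h=3 -> slot 3
Insert 49: h=0 -> slot 0
Insert 7: h=0, 1 probes -> slot 1

Table: [49, 7, 86, 3, 67, 82, None]


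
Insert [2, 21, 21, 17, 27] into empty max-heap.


Insert 2: [2]
Insert 21: [21, 2]
Insert 21: [21, 2, 21]
Insert 17: [21, 17, 21, 2]
Insert 27: [27, 21, 21, 2, 17]

Final heap: [27, 21, 21, 2, 17]


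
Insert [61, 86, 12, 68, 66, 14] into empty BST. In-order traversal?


Insert 61: root
Insert 86: R from 61
Insert 12: L from 61
Insert 68: R from 61 -> L from 86
Insert 66: R from 61 -> L from 86 -> L from 68
Insert 14: L from 61 -> R from 12

In-order: [12, 14, 61, 66, 68, 86]


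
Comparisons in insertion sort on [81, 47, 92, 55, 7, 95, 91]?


Algorithm: insertion sort
Input: [81, 47, 92, 55, 7, 95, 91]
Sorted: [7, 47, 55, 81, 91, 92, 95]

13


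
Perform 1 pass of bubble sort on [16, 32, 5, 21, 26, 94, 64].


Initial: [16, 32, 5, 21, 26, 94, 64]
Pass 1: [16, 5, 21, 26, 32, 64, 94] (4 swaps)

After 1 pass: [16, 5, 21, 26, 32, 64, 94]


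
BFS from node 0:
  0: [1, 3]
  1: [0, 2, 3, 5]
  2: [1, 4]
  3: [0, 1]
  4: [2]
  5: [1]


Visit 0, enqueue [1, 3]
Visit 1, enqueue [2, 5]
Visit 3, enqueue []
Visit 2, enqueue [4]
Visit 5, enqueue []
Visit 4, enqueue []

BFS order: [0, 1, 3, 2, 5, 4]


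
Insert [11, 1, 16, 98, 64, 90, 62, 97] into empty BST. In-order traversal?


Insert 11: root
Insert 1: L from 11
Insert 16: R from 11
Insert 98: R from 11 -> R from 16
Insert 64: R from 11 -> R from 16 -> L from 98
Insert 90: R from 11 -> R from 16 -> L from 98 -> R from 64
Insert 62: R from 11 -> R from 16 -> L from 98 -> L from 64
Insert 97: R from 11 -> R from 16 -> L from 98 -> R from 64 -> R from 90

In-order: [1, 11, 16, 62, 64, 90, 97, 98]


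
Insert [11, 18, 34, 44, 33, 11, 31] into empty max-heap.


Insert 11: [11]
Insert 18: [18, 11]
Insert 34: [34, 11, 18]
Insert 44: [44, 34, 18, 11]
Insert 33: [44, 34, 18, 11, 33]
Insert 11: [44, 34, 18, 11, 33, 11]
Insert 31: [44, 34, 31, 11, 33, 11, 18]

Final heap: [44, 34, 31, 11, 33, 11, 18]


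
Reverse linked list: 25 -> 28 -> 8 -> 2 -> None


Step 1: curr=25, set curr.next=prev(None) | reversed so far: 25
Step 2: curr=28, set curr.next=prev(25) | reversed so far: 28 -> 25
Step 3: curr=8, set curr.next=prev(28) | reversed so far: 8 -> 28 -> 25
Step 4: curr=2, set curr.next=prev(8) | reversed so far: 2 -> 8 -> 28 -> 25

2 -> 8 -> 28 -> 25 -> None


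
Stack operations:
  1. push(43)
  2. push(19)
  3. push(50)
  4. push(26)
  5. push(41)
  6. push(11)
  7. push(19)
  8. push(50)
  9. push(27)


push(43) -> [43]
push(19) -> [43, 19]
push(50) -> [43, 19, 50]
push(26) -> [43, 19, 50, 26]
push(41) -> [43, 19, 50, 26, 41]
push(11) -> [43, 19, 50, 26, 41, 11]
push(19) -> [43, 19, 50, 26, 41, 11, 19]
push(50) -> [43, 19, 50, 26, 41, 11, 19, 50]
push(27) -> [43, 19, 50, 26, 41, 11, 19, 50, 27]

Final stack: [43, 19, 50, 26, 41, 11, 19, 50, 27]


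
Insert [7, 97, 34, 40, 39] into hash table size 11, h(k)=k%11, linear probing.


Insert 7: h=7 -> slot 7
Insert 97: h=9 -> slot 9
Insert 34: h=1 -> slot 1
Insert 40: h=7, 1 probes -> slot 8
Insert 39: h=6 -> slot 6

Table: [None, 34, None, None, None, None, 39, 7, 40, 97, None]


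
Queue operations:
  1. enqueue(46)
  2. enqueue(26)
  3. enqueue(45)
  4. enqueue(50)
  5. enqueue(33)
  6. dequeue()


enqueue(46) -> [46]
enqueue(26) -> [46, 26]
enqueue(45) -> [46, 26, 45]
enqueue(50) -> [46, 26, 45, 50]
enqueue(33) -> [46, 26, 45, 50, 33]
dequeue()->46, [26, 45, 50, 33]

Final queue: [26, 45, 50, 33]


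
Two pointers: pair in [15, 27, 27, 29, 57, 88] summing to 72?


lo=0(15)+hi=5(88)=103
lo=0(15)+hi=4(57)=72

Yes: 15+57=72


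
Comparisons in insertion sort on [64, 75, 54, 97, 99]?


Algorithm: insertion sort
Input: [64, 75, 54, 97, 99]
Sorted: [54, 64, 75, 97, 99]

5


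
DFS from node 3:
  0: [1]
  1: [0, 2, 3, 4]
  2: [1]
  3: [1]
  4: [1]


Visit 3, push [1]
Visit 1, push [4, 2, 0]
Visit 0, push []
Visit 2, push []
Visit 4, push []

DFS order: [3, 1, 0, 2, 4]


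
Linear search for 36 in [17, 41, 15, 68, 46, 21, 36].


i=0: 17!=36
i=1: 41!=36
i=2: 15!=36
i=3: 68!=36
i=4: 46!=36
i=5: 21!=36
i=6: 36==36 found!

Found at 6, 7 comps


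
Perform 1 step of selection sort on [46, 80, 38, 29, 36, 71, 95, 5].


Initial: [46, 80, 38, 29, 36, 71, 95, 5]
Step 1: min=5 at 7
  Swap: [5, 80, 38, 29, 36, 71, 95, 46]

After 1 step: [5, 80, 38, 29, 36, 71, 95, 46]


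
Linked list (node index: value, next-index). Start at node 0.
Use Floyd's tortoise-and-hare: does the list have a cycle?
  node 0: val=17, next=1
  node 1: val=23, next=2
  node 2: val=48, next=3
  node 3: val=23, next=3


Floyd's tortoise (slow, +1) and hare (fast, +2):
  init: slow=0, fast=0
  step 1: slow=1, fast=2
  step 2: slow=2, fast=3
  step 3: slow=3, fast=3
  slow == fast at node 3: cycle detected

Cycle: yes


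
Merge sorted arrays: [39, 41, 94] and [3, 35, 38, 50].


Take 3 from B
Take 35 from B
Take 38 from B
Take 39 from A
Take 41 from A
Take 50 from B

Merged: [3, 35, 38, 39, 41, 50, 94]


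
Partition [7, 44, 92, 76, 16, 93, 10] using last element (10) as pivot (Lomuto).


Pivot: 10
  7 <= 10: advance i (no swap)
Place pivot at 1: [7, 10, 92, 76, 16, 93, 44]

Partitioned: [7, 10, 92, 76, 16, 93, 44]


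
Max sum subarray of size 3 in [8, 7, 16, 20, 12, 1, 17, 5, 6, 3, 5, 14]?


[0:3]: 31
[1:4]: 43
[2:5]: 48
[3:6]: 33
[4:7]: 30
[5:8]: 23
[6:9]: 28
[7:10]: 14
[8:11]: 14
[9:12]: 22

Max: 48 at [2:5]


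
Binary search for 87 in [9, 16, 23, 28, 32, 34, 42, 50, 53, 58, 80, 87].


Step 1: lo=0, hi=11, mid=5, val=34
Step 2: lo=6, hi=11, mid=8, val=53
Step 3: lo=9, hi=11, mid=10, val=80
Step 4: lo=11, hi=11, mid=11, val=87

Found at index 11


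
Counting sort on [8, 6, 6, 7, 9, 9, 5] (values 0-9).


Input: [8, 6, 6, 7, 9, 9, 5]
Counts: [0, 0, 0, 0, 0, 1, 2, 1, 1, 2]

Sorted: [5, 6, 6, 7, 8, 9, 9]


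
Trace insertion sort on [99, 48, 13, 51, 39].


Initial: [99, 48, 13, 51, 39]
Insert 48: [48, 99, 13, 51, 39]
Insert 13: [13, 48, 99, 51, 39]
Insert 51: [13, 48, 51, 99, 39]
Insert 39: [13, 39, 48, 51, 99]

Sorted: [13, 39, 48, 51, 99]


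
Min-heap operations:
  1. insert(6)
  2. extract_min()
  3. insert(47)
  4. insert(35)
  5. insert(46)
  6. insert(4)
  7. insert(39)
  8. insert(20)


insert(6) -> [6]
extract_min()->6, []
insert(47) -> [47]
insert(35) -> [35, 47]
insert(46) -> [35, 47, 46]
insert(4) -> [4, 35, 46, 47]
insert(39) -> [4, 35, 46, 47, 39]
insert(20) -> [4, 35, 20, 47, 39, 46]

Final heap: [4, 35, 20, 47, 39, 46]


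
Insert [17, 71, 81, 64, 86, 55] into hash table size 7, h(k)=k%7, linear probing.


Insert 17: h=3 -> slot 3
Insert 71: h=1 -> slot 1
Insert 81: h=4 -> slot 4
Insert 64: h=1, 1 probes -> slot 2
Insert 86: h=2, 3 probes -> slot 5
Insert 55: h=6 -> slot 6

Table: [None, 71, 64, 17, 81, 86, 55]


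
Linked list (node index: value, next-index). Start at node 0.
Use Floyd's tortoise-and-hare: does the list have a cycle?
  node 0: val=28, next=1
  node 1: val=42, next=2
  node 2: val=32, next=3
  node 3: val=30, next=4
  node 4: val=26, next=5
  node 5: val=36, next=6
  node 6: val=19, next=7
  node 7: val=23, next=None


Floyd's tortoise (slow, +1) and hare (fast, +2):
  init: slow=0, fast=0
  step 1: slow=1, fast=2
  step 2: slow=2, fast=4
  step 3: slow=3, fast=6
  step 4: fast 6->7->None, no cycle

Cycle: no


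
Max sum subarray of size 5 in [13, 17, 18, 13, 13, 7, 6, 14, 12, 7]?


[0:5]: 74
[1:6]: 68
[2:7]: 57
[3:8]: 53
[4:9]: 52
[5:10]: 46

Max: 74 at [0:5]


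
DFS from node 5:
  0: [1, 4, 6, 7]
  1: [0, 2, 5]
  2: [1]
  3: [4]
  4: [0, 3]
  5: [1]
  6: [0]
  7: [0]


Visit 5, push [1]
Visit 1, push [2, 0]
Visit 0, push [7, 6, 4]
Visit 4, push [3]
Visit 3, push []
Visit 6, push []
Visit 7, push []
Visit 2, push []

DFS order: [5, 1, 0, 4, 3, 6, 7, 2]


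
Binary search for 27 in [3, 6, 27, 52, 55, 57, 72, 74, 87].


Step 1: lo=0, hi=8, mid=4, val=55
Step 2: lo=0, hi=3, mid=1, val=6
Step 3: lo=2, hi=3, mid=2, val=27

Found at index 2


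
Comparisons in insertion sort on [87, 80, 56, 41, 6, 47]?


Algorithm: insertion sort
Input: [87, 80, 56, 41, 6, 47]
Sorted: [6, 41, 47, 56, 80, 87]

14


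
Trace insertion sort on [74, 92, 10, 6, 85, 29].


Initial: [74, 92, 10, 6, 85, 29]
Insert 92: [74, 92, 10, 6, 85, 29]
Insert 10: [10, 74, 92, 6, 85, 29]
Insert 6: [6, 10, 74, 92, 85, 29]
Insert 85: [6, 10, 74, 85, 92, 29]
Insert 29: [6, 10, 29, 74, 85, 92]

Sorted: [6, 10, 29, 74, 85, 92]


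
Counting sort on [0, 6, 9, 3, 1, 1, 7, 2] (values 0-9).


Input: [0, 6, 9, 3, 1, 1, 7, 2]
Counts: [1, 2, 1, 1, 0, 0, 1, 1, 0, 1]

Sorted: [0, 1, 1, 2, 3, 6, 7, 9]


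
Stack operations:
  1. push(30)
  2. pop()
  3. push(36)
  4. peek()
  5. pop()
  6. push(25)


push(30) -> [30]
pop()->30, []
push(36) -> [36]
peek()->36
pop()->36, []
push(25) -> [25]

Final stack: [25]


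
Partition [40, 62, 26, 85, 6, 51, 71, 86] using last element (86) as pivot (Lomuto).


Pivot: 86
  40 <= 86: advance i (no swap)
  62 <= 86: advance i (no swap)
  26 <= 86: advance i (no swap)
  85 <= 86: advance i (no swap)
  6 <= 86: advance i (no swap)
  51 <= 86: advance i (no swap)
  71 <= 86: advance i (no swap)
Place pivot at 7: [40, 62, 26, 85, 6, 51, 71, 86]

Partitioned: [40, 62, 26, 85, 6, 51, 71, 86]


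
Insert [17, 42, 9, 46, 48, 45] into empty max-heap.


Insert 17: [17]
Insert 42: [42, 17]
Insert 9: [42, 17, 9]
Insert 46: [46, 42, 9, 17]
Insert 48: [48, 46, 9, 17, 42]
Insert 45: [48, 46, 45, 17, 42, 9]

Final heap: [48, 46, 45, 17, 42, 9]


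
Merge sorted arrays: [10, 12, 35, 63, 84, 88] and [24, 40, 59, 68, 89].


Take 10 from A
Take 12 from A
Take 24 from B
Take 35 from A
Take 40 from B
Take 59 from B
Take 63 from A
Take 68 from B
Take 84 from A
Take 88 from A

Merged: [10, 12, 24, 35, 40, 59, 63, 68, 84, 88, 89]


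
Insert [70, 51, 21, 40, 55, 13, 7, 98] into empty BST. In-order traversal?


Insert 70: root
Insert 51: L from 70
Insert 21: L from 70 -> L from 51
Insert 40: L from 70 -> L from 51 -> R from 21
Insert 55: L from 70 -> R from 51
Insert 13: L from 70 -> L from 51 -> L from 21
Insert 7: L from 70 -> L from 51 -> L from 21 -> L from 13
Insert 98: R from 70

In-order: [7, 13, 21, 40, 51, 55, 70, 98]


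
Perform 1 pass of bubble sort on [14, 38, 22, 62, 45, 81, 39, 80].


Initial: [14, 38, 22, 62, 45, 81, 39, 80]
Pass 1: [14, 22, 38, 45, 62, 39, 80, 81] (4 swaps)

After 1 pass: [14, 22, 38, 45, 62, 39, 80, 81]


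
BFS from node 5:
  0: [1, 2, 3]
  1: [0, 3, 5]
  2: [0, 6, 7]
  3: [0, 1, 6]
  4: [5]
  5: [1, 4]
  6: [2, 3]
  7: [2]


Visit 5, enqueue [1, 4]
Visit 1, enqueue [0, 3]
Visit 4, enqueue []
Visit 0, enqueue [2]
Visit 3, enqueue [6]
Visit 2, enqueue [7]
Visit 6, enqueue []
Visit 7, enqueue []

BFS order: [5, 1, 4, 0, 3, 2, 6, 7]


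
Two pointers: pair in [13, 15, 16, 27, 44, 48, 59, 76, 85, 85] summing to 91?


lo=0(13)+hi=9(85)=98
lo=0(13)+hi=8(85)=98
lo=0(13)+hi=7(76)=89
lo=1(15)+hi=7(76)=91

Yes: 15+76=91


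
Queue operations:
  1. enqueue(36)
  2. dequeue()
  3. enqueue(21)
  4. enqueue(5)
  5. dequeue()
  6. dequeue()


enqueue(36) -> [36]
dequeue()->36, []
enqueue(21) -> [21]
enqueue(5) -> [21, 5]
dequeue()->21, [5]
dequeue()->5, []

Final queue: []


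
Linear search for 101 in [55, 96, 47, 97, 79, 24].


i=0: 55!=101
i=1: 96!=101
i=2: 47!=101
i=3: 97!=101
i=4: 79!=101
i=5: 24!=101

Not found, 6 comps


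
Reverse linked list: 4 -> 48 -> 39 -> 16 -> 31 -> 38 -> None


Step 1: curr=4, set curr.next=prev(None) | reversed so far: 4
Step 2: curr=48, set curr.next=prev(4) | reversed so far: 48 -> 4
Step 3: curr=39, set curr.next=prev(48) | reversed so far: 39 -> 48 -> 4
Step 4: curr=16, set curr.next=prev(39) | reversed so far: 16 -> 39 -> 48 -> 4
Step 5: curr=31, set curr.next=prev(16) | reversed so far: 31 -> 16 -> 39 -> 48 -> 4
Step 6: curr=38, set curr.next=prev(31) | reversed so far: 38 -> 31 -> 16 -> 39 -> 48 -> 4

38 -> 31 -> 16 -> 39 -> 48 -> 4 -> None


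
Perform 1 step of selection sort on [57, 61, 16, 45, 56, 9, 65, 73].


Initial: [57, 61, 16, 45, 56, 9, 65, 73]
Step 1: min=9 at 5
  Swap: [9, 61, 16, 45, 56, 57, 65, 73]

After 1 step: [9, 61, 16, 45, 56, 57, 65, 73]


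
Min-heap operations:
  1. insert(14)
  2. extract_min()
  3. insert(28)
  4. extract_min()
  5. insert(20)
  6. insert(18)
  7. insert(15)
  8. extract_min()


insert(14) -> [14]
extract_min()->14, []
insert(28) -> [28]
extract_min()->28, []
insert(20) -> [20]
insert(18) -> [18, 20]
insert(15) -> [15, 20, 18]
extract_min()->15, [18, 20]

Final heap: [18, 20]


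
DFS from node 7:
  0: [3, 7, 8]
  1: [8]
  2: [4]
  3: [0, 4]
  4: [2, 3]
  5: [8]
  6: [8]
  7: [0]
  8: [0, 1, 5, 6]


Visit 7, push [0]
Visit 0, push [8, 3]
Visit 3, push [4]
Visit 4, push [2]
Visit 2, push []
Visit 8, push [6, 5, 1]
Visit 1, push []
Visit 5, push []
Visit 6, push []

DFS order: [7, 0, 3, 4, 2, 8, 1, 5, 6]


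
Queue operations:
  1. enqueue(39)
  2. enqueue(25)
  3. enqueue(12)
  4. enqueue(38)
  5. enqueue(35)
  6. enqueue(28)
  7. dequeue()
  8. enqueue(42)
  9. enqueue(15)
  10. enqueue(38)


enqueue(39) -> [39]
enqueue(25) -> [39, 25]
enqueue(12) -> [39, 25, 12]
enqueue(38) -> [39, 25, 12, 38]
enqueue(35) -> [39, 25, 12, 38, 35]
enqueue(28) -> [39, 25, 12, 38, 35, 28]
dequeue()->39, [25, 12, 38, 35, 28]
enqueue(42) -> [25, 12, 38, 35, 28, 42]
enqueue(15) -> [25, 12, 38, 35, 28, 42, 15]
enqueue(38) -> [25, 12, 38, 35, 28, 42, 15, 38]

Final queue: [25, 12, 38, 35, 28, 42, 15, 38]


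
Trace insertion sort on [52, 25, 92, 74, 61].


Initial: [52, 25, 92, 74, 61]
Insert 25: [25, 52, 92, 74, 61]
Insert 92: [25, 52, 92, 74, 61]
Insert 74: [25, 52, 74, 92, 61]
Insert 61: [25, 52, 61, 74, 92]

Sorted: [25, 52, 61, 74, 92]


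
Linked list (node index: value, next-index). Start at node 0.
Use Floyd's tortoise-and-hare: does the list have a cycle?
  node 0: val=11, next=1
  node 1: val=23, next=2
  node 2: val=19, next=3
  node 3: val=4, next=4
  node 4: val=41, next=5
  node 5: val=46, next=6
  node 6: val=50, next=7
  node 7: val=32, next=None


Floyd's tortoise (slow, +1) and hare (fast, +2):
  init: slow=0, fast=0
  step 1: slow=1, fast=2
  step 2: slow=2, fast=4
  step 3: slow=3, fast=6
  step 4: fast 6->7->None, no cycle

Cycle: no


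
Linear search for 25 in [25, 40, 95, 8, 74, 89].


i=0: 25==25 found!

Found at 0, 1 comps


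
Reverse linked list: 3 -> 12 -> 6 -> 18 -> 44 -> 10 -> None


Step 1: curr=3, set curr.next=prev(None) | reversed so far: 3
Step 2: curr=12, set curr.next=prev(3) | reversed so far: 12 -> 3
Step 3: curr=6, set curr.next=prev(12) | reversed so far: 6 -> 12 -> 3
Step 4: curr=18, set curr.next=prev(6) | reversed so far: 18 -> 6 -> 12 -> 3
Step 5: curr=44, set curr.next=prev(18) | reversed so far: 44 -> 18 -> 6 -> 12 -> 3
Step 6: curr=10, set curr.next=prev(44) | reversed so far: 10 -> 44 -> 18 -> 6 -> 12 -> 3

10 -> 44 -> 18 -> 6 -> 12 -> 3 -> None


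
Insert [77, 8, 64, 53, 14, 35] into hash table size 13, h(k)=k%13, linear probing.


Insert 77: h=12 -> slot 12
Insert 8: h=8 -> slot 8
Insert 64: h=12, 1 probes -> slot 0
Insert 53: h=1 -> slot 1
Insert 14: h=1, 1 probes -> slot 2
Insert 35: h=9 -> slot 9

Table: [64, 53, 14, None, None, None, None, None, 8, 35, None, None, 77]


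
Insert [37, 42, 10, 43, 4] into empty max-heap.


Insert 37: [37]
Insert 42: [42, 37]
Insert 10: [42, 37, 10]
Insert 43: [43, 42, 10, 37]
Insert 4: [43, 42, 10, 37, 4]

Final heap: [43, 42, 10, 37, 4]


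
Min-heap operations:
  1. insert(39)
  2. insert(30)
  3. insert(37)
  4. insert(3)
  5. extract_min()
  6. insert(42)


insert(39) -> [39]
insert(30) -> [30, 39]
insert(37) -> [30, 39, 37]
insert(3) -> [3, 30, 37, 39]
extract_min()->3, [30, 39, 37]
insert(42) -> [30, 39, 37, 42]

Final heap: [30, 39, 37, 42]


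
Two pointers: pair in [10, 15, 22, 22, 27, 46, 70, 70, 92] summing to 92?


lo=0(10)+hi=8(92)=102
lo=0(10)+hi=7(70)=80
lo=1(15)+hi=7(70)=85
lo=2(22)+hi=7(70)=92

Yes: 22+70=92


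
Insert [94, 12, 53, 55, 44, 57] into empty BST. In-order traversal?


Insert 94: root
Insert 12: L from 94
Insert 53: L from 94 -> R from 12
Insert 55: L from 94 -> R from 12 -> R from 53
Insert 44: L from 94 -> R from 12 -> L from 53
Insert 57: L from 94 -> R from 12 -> R from 53 -> R from 55

In-order: [12, 44, 53, 55, 57, 94]


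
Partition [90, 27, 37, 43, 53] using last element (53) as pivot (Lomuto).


Pivot: 53
  27 <= 53: swap -> [27, 90, 37, 43, 53]
  37 <= 53: swap -> [27, 37, 90, 43, 53]
  43 <= 53: swap -> [27, 37, 43, 90, 53]
Place pivot at 3: [27, 37, 43, 53, 90]

Partitioned: [27, 37, 43, 53, 90]


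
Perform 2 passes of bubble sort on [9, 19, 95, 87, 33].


Initial: [9, 19, 95, 87, 33]
Pass 1: [9, 19, 87, 33, 95] (2 swaps)
Pass 2: [9, 19, 33, 87, 95] (1 swaps)

After 2 passes: [9, 19, 33, 87, 95]


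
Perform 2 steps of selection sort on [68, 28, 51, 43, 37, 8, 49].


Initial: [68, 28, 51, 43, 37, 8, 49]
Step 1: min=8 at 5
  Swap: [8, 28, 51, 43, 37, 68, 49]
Step 2: min=28 at 1
  Swap: [8, 28, 51, 43, 37, 68, 49]

After 2 steps: [8, 28, 51, 43, 37, 68, 49]


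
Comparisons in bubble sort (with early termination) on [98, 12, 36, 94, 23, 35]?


Algorithm: bubble sort (with early termination)
Input: [98, 12, 36, 94, 23, 35]
Sorted: [12, 23, 35, 36, 94, 98]

14


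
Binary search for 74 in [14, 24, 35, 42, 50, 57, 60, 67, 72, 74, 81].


Step 1: lo=0, hi=10, mid=5, val=57
Step 2: lo=6, hi=10, mid=8, val=72
Step 3: lo=9, hi=10, mid=9, val=74

Found at index 9


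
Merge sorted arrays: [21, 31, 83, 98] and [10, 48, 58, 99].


Take 10 from B
Take 21 from A
Take 31 from A
Take 48 from B
Take 58 from B
Take 83 from A
Take 98 from A

Merged: [10, 21, 31, 48, 58, 83, 98, 99]


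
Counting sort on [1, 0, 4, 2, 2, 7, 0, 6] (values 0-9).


Input: [1, 0, 4, 2, 2, 7, 0, 6]
Counts: [2, 1, 2, 0, 1, 0, 1, 1, 0, 0]

Sorted: [0, 0, 1, 2, 2, 4, 6, 7]


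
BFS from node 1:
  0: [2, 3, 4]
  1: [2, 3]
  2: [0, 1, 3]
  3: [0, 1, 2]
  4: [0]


Visit 1, enqueue [2, 3]
Visit 2, enqueue [0]
Visit 3, enqueue []
Visit 0, enqueue [4]
Visit 4, enqueue []

BFS order: [1, 2, 3, 0, 4]


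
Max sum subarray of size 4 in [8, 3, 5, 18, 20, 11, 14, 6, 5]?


[0:4]: 34
[1:5]: 46
[2:6]: 54
[3:7]: 63
[4:8]: 51
[5:9]: 36

Max: 63 at [3:7]


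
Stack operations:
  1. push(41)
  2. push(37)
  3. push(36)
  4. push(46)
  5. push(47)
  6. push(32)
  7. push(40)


push(41) -> [41]
push(37) -> [41, 37]
push(36) -> [41, 37, 36]
push(46) -> [41, 37, 36, 46]
push(47) -> [41, 37, 36, 46, 47]
push(32) -> [41, 37, 36, 46, 47, 32]
push(40) -> [41, 37, 36, 46, 47, 32, 40]

Final stack: [41, 37, 36, 46, 47, 32, 40]


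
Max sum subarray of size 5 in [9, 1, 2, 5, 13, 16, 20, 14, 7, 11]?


[0:5]: 30
[1:6]: 37
[2:7]: 56
[3:8]: 68
[4:9]: 70
[5:10]: 68

Max: 70 at [4:9]


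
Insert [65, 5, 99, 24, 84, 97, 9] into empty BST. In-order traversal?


Insert 65: root
Insert 5: L from 65
Insert 99: R from 65
Insert 24: L from 65 -> R from 5
Insert 84: R from 65 -> L from 99
Insert 97: R from 65 -> L from 99 -> R from 84
Insert 9: L from 65 -> R from 5 -> L from 24

In-order: [5, 9, 24, 65, 84, 97, 99]


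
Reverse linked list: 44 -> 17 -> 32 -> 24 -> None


Step 1: curr=44, set curr.next=prev(None) | reversed so far: 44
Step 2: curr=17, set curr.next=prev(44) | reversed so far: 17 -> 44
Step 3: curr=32, set curr.next=prev(17) | reversed so far: 32 -> 17 -> 44
Step 4: curr=24, set curr.next=prev(32) | reversed so far: 24 -> 32 -> 17 -> 44

24 -> 32 -> 17 -> 44 -> None


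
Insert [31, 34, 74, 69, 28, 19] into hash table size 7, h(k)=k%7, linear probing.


Insert 31: h=3 -> slot 3
Insert 34: h=6 -> slot 6
Insert 74: h=4 -> slot 4
Insert 69: h=6, 1 probes -> slot 0
Insert 28: h=0, 1 probes -> slot 1
Insert 19: h=5 -> slot 5

Table: [69, 28, None, 31, 74, 19, 34]


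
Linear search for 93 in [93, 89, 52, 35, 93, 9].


i=0: 93==93 found!

Found at 0, 1 comps


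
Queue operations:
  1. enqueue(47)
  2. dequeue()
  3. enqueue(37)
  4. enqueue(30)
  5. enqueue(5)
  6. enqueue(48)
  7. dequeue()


enqueue(47) -> [47]
dequeue()->47, []
enqueue(37) -> [37]
enqueue(30) -> [37, 30]
enqueue(5) -> [37, 30, 5]
enqueue(48) -> [37, 30, 5, 48]
dequeue()->37, [30, 5, 48]

Final queue: [30, 5, 48]


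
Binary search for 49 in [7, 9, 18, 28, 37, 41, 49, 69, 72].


Step 1: lo=0, hi=8, mid=4, val=37
Step 2: lo=5, hi=8, mid=6, val=49

Found at index 6
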